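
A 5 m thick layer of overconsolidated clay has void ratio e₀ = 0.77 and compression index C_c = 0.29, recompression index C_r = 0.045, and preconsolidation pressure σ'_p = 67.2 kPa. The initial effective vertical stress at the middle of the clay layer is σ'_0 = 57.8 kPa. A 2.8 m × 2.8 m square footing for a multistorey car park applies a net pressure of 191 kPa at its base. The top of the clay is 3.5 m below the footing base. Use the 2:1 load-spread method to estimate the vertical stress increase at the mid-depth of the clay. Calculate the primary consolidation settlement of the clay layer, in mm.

Mid-depth of clay below the footing base: z = 3.5 + 5/2 = 6 m.
Stress increase at mid-clay by the 2:1 spreading method:
Δσ = qBL/((B+z)(L+z)) = 191×2.8×2.8/((2.8+6)(2.8+6)) = 19.337 kPa
Final effective stress: σ'_f = 57.8 + 19.337 = 77.137 kPa.
σ'_f = 77.137 > σ'_p = 67.2 kPa, so the stress path crosses the preconsolidation pressure — recompression up to σ'_p, then virgin compression beyond:
S_c = H/(1+e₀)·[C_r·log₁₀(σ'_p/σ'_0) + C_c·log₁₀(σ'_f/σ'_p)]
    = 5/1.77 × [0.045×log₁₀(67.2/57.8) + 0.29×log₁₀(77.137/67.2)]
    = 2.8249 × [0.0029449 + 0.017369] = 0.05738 m

S_c ≈ 57.4 mm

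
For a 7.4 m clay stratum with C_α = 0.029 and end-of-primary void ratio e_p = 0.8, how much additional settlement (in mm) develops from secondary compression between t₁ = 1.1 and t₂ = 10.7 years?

S_s ≈ 118 mm

Secondary compression: S_s = C_α·H/(1+e_p)·log₁₀(t₂/t₁)
S_s = 0.029×7.4/(1+0.8)×log₁₀(10.7/1.1)
    = 0.1192 × 0.988 = 0.1178 m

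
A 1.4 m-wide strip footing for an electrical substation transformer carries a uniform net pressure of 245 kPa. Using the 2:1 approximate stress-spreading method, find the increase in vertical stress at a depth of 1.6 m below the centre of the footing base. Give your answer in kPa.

Δσ_z ≈ 114 kPa

By the 2:1 method the load spreads at 1 horizontal : 2 vertical, so at depth z the loaded area has grown by z in each plan dimension:
Δσ = qB/(B+z) = 245×1.4/(1.4+1.6) = 114.33 kPa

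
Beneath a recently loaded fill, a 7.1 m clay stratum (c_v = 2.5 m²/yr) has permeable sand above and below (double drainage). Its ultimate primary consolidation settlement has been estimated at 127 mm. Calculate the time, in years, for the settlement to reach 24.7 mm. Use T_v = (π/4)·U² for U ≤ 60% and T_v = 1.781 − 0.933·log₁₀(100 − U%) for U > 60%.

t ≈ 0.15 years

Drainage path length: H_d = H/2 = 3.55 m (double drainage).
U = S(t)/S_ult = 24.7/127 = 0.1945.
U ≤ 60%: T_v = (π/4)·U² = (π/4)×0.19449² = 0.029708.
t = T_v·H_d²/c_v = 0.029708×3.55²/2.5 = 0.1498 years.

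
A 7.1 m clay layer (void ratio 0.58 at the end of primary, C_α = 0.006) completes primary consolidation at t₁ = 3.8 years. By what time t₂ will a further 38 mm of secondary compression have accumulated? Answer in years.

S_s = C_α·H/(1+e_p)·log₁₀(t₂/t₁) ⇒ log₁₀(t₂/t₁) = S_s·(1+e_p)/(C_α·H).
log₁₀(t₂/t₁) = 0.038 × (1+0.58) / (0.006×7.1) = 1.409
t₂ = t₁ × 10^1.409 = 3.8 × 25.67 = 97.54 years

t₂ ≈ 97.5 years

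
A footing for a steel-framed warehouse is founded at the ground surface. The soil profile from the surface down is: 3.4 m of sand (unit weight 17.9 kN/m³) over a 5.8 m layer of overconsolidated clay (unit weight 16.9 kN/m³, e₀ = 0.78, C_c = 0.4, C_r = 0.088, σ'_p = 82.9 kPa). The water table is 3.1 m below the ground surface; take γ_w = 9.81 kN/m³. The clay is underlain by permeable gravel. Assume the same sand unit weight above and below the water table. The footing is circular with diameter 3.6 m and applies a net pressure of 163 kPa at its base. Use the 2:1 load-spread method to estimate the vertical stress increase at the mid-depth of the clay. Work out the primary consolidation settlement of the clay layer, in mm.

S_c ≈ 113 mm

Mid-depth of clay below the ground surface: z = 3.4 + 5.8/2 = 6.3 m.
Total vertical stress at mid-clay: σ_v = 17.9×3.4 + 16.9×2.9 = 109.87 kPa.
Pore pressure: u = 9.81×(6.3 − 3.1) = 31.392 kPa.
Initial effective stress: σ'_0 = σ_v − u = 109.87 − 31.392 = 78.478 kPa.
Stress increase at mid-clay by the 2:1 spreading method:
Δσ ≈ qD²/(D+z)² = 163×3.6²/(3.6+6.3)² = 21.554 kPa
Final effective stress: σ'_f = 78.478 + 21.554 = 100.03 kPa.
σ'_f = 100.03 > σ'_p = 82.9 kPa, so the stress path crosses the preconsolidation pressure — recompression up to σ'_p, then virgin compression beyond:
S_c = H/(1+e₀)·[C_r·log₁₀(σ'_p/σ'_0) + C_c·log₁₀(σ'_f/σ'_p)]
    = 5.8/1.78 × [0.088×log₁₀(82.9/78.478) + 0.4×log₁₀(100.03/82.9)]
    = 3.2584 × [0.002095 + 0.03263] = 0.1131 m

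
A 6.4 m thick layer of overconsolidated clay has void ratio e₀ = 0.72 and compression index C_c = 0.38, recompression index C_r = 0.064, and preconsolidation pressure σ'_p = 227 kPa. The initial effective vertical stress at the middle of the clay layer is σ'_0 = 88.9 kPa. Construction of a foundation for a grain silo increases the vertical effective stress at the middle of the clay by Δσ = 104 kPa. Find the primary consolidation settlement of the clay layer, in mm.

Final effective stress: σ'_f = 88.9 + 104 = 192.9 kPa.
σ'_f = 192.9 ≤ σ'_p = 227 kPa, so the clay remains overconsolidated and only the recompression index applies:
S_c = C_r·H/(1+e₀)·log₁₀(σ'_f/σ'_0) = 0.064×6.4/1.72×log₁₀(192.9/88.9)
    = 0.23814 × 0.33643 = 0.08012 m

S_c ≈ 80.1 mm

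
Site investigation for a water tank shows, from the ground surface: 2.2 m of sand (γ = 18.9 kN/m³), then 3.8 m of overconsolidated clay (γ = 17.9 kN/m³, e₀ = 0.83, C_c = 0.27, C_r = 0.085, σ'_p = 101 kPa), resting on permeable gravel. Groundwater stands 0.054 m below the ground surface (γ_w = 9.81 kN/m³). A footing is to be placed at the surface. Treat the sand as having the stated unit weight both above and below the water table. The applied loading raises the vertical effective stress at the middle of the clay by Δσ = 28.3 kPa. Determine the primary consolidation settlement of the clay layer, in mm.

Mid-depth of clay below the ground surface: z = 2.2 + 3.8/2 = 4.1 m.
Total vertical stress at mid-clay: σ_v = 18.9×2.2 + 17.9×1.9 = 75.59 kPa.
Pore pressure: u = 9.81×(4.1 − 0.054) = 39.691 kPa.
Initial effective stress: σ'_0 = σ_v − u = 75.59 − 39.691 = 35.899 kPa.
Final effective stress: σ'_f = 35.899 + 28.3 = 64.199 kPa.
σ'_f = 64.199 ≤ σ'_p = 101 kPa, so the clay remains overconsolidated and only the recompression index applies:
S_c = C_r·H/(1+e₀)·log₁₀(σ'_f/σ'_0) = 0.085×3.8/1.83×log₁₀(64.199/35.899)
    = 0.1765 × 0.25245 = 0.04456 m

S_c ≈ 44.6 mm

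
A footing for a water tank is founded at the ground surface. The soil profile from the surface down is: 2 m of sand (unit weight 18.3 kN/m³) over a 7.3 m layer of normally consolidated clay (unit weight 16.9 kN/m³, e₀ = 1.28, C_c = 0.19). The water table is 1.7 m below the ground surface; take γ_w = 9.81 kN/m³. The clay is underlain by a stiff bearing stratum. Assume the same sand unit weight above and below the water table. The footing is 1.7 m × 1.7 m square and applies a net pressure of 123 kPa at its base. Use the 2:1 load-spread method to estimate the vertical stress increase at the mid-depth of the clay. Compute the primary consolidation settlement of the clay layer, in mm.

S_c ≈ 27.7 mm

Mid-depth of clay below the ground surface: z = 2 + 7.3/2 = 5.65 m.
Total vertical stress at mid-clay: σ_v = 18.3×2 + 16.9×3.65 = 98.285 kPa.
Pore pressure: u = 9.81×(5.65 − 1.7) = 38.75 kPa.
Initial effective stress: σ'_0 = σ_v − u = 98.285 − 38.75 = 59.535 kPa.
Stress increase at mid-clay by the 2:1 spreading method:
Δσ = qBL/((B+z)(L+z)) = 123×1.7×1.7/((1.7+5.65)(1.7+5.65)) = 6.58 kPa
Final effective stress: σ'_f = σ'_0 + Δσ = 59.535 + 6.58 = 66.115 kPa.
Normally consolidated clay, so the full stress increment lies on the virgin compression line:
S_c = C_c·H/(1+e₀)·log₁₀(σ'_f/σ'_0) = 0.19×7.3/(1+1.28)×log₁₀(66.115/59.535)
    = 0.60833 × 0.045528 = 0.0277 m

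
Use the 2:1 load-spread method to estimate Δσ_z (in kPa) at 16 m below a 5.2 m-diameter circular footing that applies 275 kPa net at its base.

Δσ_z ≈ 16.5 kPa

By the 2:1 method the load spreads at 1 horizontal : 2 vertical, so at depth z the loaded area has grown by z in each plan dimension:
Δσ ≈ qD²/(D+z)² = 275×5.2²/(5.2+16)² = 16.545 kPa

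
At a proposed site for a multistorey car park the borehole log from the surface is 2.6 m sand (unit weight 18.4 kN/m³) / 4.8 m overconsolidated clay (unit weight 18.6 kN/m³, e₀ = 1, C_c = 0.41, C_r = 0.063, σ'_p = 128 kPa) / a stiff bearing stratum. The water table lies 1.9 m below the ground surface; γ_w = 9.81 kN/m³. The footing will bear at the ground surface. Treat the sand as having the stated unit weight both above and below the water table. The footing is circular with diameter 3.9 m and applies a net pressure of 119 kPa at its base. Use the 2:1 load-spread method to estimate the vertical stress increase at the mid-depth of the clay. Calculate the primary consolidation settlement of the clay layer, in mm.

Mid-depth of clay below the ground surface: z = 2.6 + 4.8/2 = 5 m.
Total vertical stress at mid-clay: σ_v = 18.4×2.6 + 18.6×2.4 = 92.48 kPa.
Pore pressure: u = 9.81×(5 − 1.9) = 30.411 kPa.
Initial effective stress: σ'_0 = σ_v − u = 92.48 − 30.411 = 62.069 kPa.
Stress increase at mid-clay by the 2:1 spreading method:
Δσ ≈ qD²/(D+z)² = 119×3.9²/(3.9+5)² = 22.851 kPa
Final effective stress: σ'_f = 62.069 + 22.851 = 84.92 kPa.
σ'_f = 84.92 ≤ σ'_p = 128 kPa, so the clay remains overconsolidated and only the recompression index applies:
S_c = C_r·H/(1+e₀)·log₁₀(σ'_f/σ'_0) = 0.063×4.8/2×log₁₀(84.92/62.069)
    = 0.1512 × 0.13614 = 0.02058 m

S_c ≈ 20.6 mm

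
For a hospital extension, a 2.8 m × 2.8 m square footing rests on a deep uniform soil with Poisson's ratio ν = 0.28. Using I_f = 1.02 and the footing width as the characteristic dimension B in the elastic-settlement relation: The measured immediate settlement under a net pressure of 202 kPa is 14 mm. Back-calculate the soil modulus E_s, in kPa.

S_e = q·B·(1−ν²)/E_s · I_f  ⇒  E_s = q·B·(1−ν²)·I_f / S_e.
E_s = 202 × 2.8 × 0.9216 × 1.02 / 0.014 = 37980 kPa

E_s ≈ 38000 kPa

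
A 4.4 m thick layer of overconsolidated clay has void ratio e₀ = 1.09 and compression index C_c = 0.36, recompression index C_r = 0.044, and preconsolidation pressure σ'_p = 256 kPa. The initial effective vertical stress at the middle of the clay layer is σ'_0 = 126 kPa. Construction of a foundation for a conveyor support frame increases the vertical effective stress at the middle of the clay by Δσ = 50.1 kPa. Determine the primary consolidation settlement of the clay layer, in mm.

Final effective stress: σ'_f = 126 + 50.1 = 176.1 kPa.
σ'_f = 176.1 ≤ σ'_p = 256 kPa, so the clay remains overconsolidated and only the recompression index applies:
S_c = C_r·H/(1+e₀)·log₁₀(σ'_f/σ'_0) = 0.044×4.4/2.09×log₁₀(176.1/126)
    = 0.092633 × 0.14539 = 0.01347 m

S_c ≈ 13.5 mm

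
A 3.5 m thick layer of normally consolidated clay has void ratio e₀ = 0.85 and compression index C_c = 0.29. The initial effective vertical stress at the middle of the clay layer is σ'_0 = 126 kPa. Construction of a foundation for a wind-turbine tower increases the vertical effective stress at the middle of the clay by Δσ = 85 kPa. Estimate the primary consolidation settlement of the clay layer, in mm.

Final effective stress: σ'_f = σ'_0 + Δσ = 126 + 85 = 211 kPa.
Normally consolidated clay, so the full stress increment lies on the virgin compression line:
S_c = C_c·H/(1+e₀)·log₁₀(σ'_f/σ'_0) = 0.29×3.5/(1+0.85)×log₁₀(211/126)
    = 0.54865 × 0.22391 = 0.1228 m

S_c ≈ 123 mm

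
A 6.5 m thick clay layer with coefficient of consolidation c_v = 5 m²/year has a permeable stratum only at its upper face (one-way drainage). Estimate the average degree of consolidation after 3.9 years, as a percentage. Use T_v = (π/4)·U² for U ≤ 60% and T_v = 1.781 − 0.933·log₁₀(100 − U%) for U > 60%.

Drainage path length: H_d = H = 6.5 m (single drainage).
T_v = c_v·t/H_d² = 5×3.9/6.5² = 0.46154.
T_v = 0.46154 corresponds to the U > 60% branch:
U = 1 − 10^((1.781 − T_v)/0.933)/100 = 0.7405

U ≈ 74 %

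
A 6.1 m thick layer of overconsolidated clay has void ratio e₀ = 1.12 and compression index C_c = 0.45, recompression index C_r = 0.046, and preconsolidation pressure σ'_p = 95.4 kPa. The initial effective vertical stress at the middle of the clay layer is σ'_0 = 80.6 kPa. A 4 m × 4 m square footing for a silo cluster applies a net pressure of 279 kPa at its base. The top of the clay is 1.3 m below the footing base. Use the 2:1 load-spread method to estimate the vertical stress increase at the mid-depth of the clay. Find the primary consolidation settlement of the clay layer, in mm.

Mid-depth of clay below the footing base: z = 1.3 + 6.1/2 = 4.35 m.
Stress increase at mid-clay by the 2:1 spreading method:
Δσ = qBL/((B+z)(L+z)) = 279×4×4/((4+4.35)(4+4.35)) = 64.025 kPa
Final effective stress: σ'_f = 80.6 + 64.025 = 144.62 kPa.
σ'_f = 144.62 > σ'_p = 95.4 kPa, so the stress path crosses the preconsolidation pressure — recompression up to σ'_p, then virgin compression beyond:
S_c = H/(1+e₀)·[C_r·log₁₀(σ'_p/σ'_0) + C_c·log₁₀(σ'_f/σ'_p)]
    = 6.1/2.12 × [0.046×log₁₀(95.4/80.6) + 0.45×log₁₀(144.62/95.4)]
    = 2.8774 × [0.0033678 + 0.081306] = 0.2436 m

S_c ≈ 244 mm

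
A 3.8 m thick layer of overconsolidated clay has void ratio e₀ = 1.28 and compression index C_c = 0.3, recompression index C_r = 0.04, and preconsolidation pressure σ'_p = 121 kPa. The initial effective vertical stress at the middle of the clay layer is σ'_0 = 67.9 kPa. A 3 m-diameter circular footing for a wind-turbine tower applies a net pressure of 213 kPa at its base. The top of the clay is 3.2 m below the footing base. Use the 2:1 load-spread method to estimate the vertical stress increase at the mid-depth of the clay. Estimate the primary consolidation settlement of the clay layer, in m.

Mid-depth of clay below the footing base: z = 3.2 + 3.8/2 = 5.1 m.
Stress increase at mid-clay by the 2:1 spreading method:
Δσ ≈ qD²/(D+z)² = 213×3²/(3+5.1)² = 29.218 kPa
Final effective stress: σ'_f = 67.9 + 29.218 = 97.118 kPa.
σ'_f = 97.118 ≤ σ'_p = 121 kPa, so the clay remains overconsolidated and only the recompression index applies:
S_c = C_r·H/(1+e₀)·log₁₀(σ'_f/σ'_0) = 0.04×3.8/2.28×log₁₀(97.118/67.9)
    = 0.066668 × 0.15543 = 0.01036 m

S_c ≈ 0.0104 m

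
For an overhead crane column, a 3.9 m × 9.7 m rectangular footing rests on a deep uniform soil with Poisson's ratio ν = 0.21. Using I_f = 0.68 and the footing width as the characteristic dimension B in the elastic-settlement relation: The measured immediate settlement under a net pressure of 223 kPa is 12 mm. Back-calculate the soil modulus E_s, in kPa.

E_s ≈ 47100 kPa

S_e = q·B·(1−ν²)/E_s · I_f  ⇒  E_s = q·B·(1−ν²)·I_f / S_e.
E_s = 223 × 3.9 × 0.9559 × 0.68 / 0.012 = 47110 kPa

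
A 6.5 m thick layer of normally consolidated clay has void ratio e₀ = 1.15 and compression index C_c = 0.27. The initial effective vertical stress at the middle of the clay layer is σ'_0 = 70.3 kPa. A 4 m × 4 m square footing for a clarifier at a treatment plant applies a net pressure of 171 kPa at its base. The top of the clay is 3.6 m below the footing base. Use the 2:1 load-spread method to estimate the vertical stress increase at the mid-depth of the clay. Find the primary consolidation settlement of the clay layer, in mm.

Mid-depth of clay below the footing base: z = 3.6 + 6.5/2 = 6.85 m.
Stress increase at mid-clay by the 2:1 spreading method:
Δσ = qBL/((B+z)(L+z)) = 171×4×4/((4+6.85)(4+6.85)) = 23.241 kPa
Final effective stress: σ'_f = σ'_0 + Δσ = 70.3 + 23.241 = 93.541 kPa.
Normally consolidated clay, so the full stress increment lies on the virgin compression line:
S_c = C_c·H/(1+e₀)·log₁₀(σ'_f/σ'_0) = 0.27×6.5/(1+1.15)×log₁₀(93.541/70.3)
    = 0.81628 × 0.12405 = 0.1013 m

S_c ≈ 101 mm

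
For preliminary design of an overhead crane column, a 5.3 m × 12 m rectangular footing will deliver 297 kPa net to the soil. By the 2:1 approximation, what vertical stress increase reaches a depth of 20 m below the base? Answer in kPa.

By the 2:1 method the load spreads at 1 horizontal : 2 vertical, so at depth z the loaded area has grown by z in each plan dimension:
Δσ = qBL/((B+z)(L+z)) = 297×5.3×12/((5.3+20)(12+20)) = 23.332 kPa

Δσ_z ≈ 23.3 kPa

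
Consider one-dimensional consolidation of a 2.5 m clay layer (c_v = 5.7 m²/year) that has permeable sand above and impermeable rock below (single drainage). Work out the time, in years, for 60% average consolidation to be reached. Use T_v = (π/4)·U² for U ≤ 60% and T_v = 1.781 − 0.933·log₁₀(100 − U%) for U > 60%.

t ≈ 0.31 years

Drainage path length: H_d = H = 2.5 m (single drainage).
U ≤ 60%: T_v = (π/4)·U² = (π/4)×0.6² = 0.28274.
t = T_v·H_d²/c_v = 0.28274×2.5²/5.7 = 0.31 years.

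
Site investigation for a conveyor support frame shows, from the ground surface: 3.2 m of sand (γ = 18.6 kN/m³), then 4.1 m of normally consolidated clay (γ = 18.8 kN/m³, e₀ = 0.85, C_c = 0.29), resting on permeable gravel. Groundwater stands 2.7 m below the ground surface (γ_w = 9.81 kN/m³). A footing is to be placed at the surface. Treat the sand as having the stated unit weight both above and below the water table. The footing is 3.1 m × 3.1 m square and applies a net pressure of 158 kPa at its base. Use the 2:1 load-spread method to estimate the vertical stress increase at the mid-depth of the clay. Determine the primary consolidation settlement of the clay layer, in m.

S_c ≈ 0.0728 m

Mid-depth of clay below the ground surface: z = 3.2 + 4.1/2 = 5.25 m.
Total vertical stress at mid-clay: σ_v = 18.6×3.2 + 18.8×2.05 = 98.06 kPa.
Pore pressure: u = 9.81×(5.25 − 2.7) = 25.015 kPa.
Initial effective stress: σ'_0 = σ_v − u = 98.06 − 25.015 = 73.045 kPa.
Stress increase at mid-clay by the 2:1 spreading method:
Δσ = qBL/((B+z)(L+z)) = 158×3.1×3.1/((3.1+5.25)(3.1+5.25)) = 21.777 kPa
Final effective stress: σ'_f = σ'_0 + Δσ = 73.045 + 21.777 = 94.822 kPa.
Normally consolidated clay, so the full stress increment lies on the virgin compression line:
S_c = C_c·H/(1+e₀)·log₁₀(σ'_f/σ'_0) = 0.29×4.1/(1+0.85)×log₁₀(94.822/73.045)
    = 0.6427 × 0.11332 = 0.07283 m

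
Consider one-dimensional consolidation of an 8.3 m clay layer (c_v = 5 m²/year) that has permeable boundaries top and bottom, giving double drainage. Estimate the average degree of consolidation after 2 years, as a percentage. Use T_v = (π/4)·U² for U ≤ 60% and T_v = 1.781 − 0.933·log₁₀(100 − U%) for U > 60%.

Drainage path length: H_d = H/2 = 4.15 m (double drainage).
T_v = c_v·t/H_d² = 5×2/4.15² = 0.58064.
T_v = 0.58064 corresponds to the U > 60% branch:
U = 1 − 10^((1.781 − T_v)/0.933)/100 = 0.8066

U ≈ 80.7 %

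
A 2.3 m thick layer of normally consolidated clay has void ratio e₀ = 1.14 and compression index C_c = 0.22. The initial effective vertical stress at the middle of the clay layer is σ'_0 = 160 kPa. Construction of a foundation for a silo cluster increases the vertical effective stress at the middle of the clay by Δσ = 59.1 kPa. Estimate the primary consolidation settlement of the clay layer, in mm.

S_c ≈ 32.3 mm

Final effective stress: σ'_f = σ'_0 + Δσ = 160 + 59.1 = 219.1 kPa.
Normally consolidated clay, so the full stress increment lies on the virgin compression line:
S_c = C_c·H/(1+e₀)·log₁₀(σ'_f/σ'_0) = 0.22×2.3/(1+1.14)×log₁₀(219.1/160)
    = 0.23645 × 0.13652 = 0.03228 m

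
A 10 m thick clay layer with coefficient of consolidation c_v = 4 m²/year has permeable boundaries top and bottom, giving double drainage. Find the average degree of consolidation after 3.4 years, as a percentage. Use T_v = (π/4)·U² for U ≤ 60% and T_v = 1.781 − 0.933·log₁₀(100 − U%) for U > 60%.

Drainage path length: H_d = H/2 = 5 m (double drainage).
T_v = c_v·t/H_d² = 4×3.4/5² = 0.544.
T_v = 0.544 corresponds to the U > 60% branch:
U = 1 − 10^((1.781 − T_v)/0.933)/100 = 0.7882

U ≈ 78.8 %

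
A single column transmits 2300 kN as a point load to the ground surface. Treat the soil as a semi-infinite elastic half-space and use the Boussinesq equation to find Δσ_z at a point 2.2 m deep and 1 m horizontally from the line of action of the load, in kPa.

Boussinesq vertical stress below a point load on an elastic half-space:
Δσ_z = 3P/(2πz²) · [1 + (r/z)²]^(−5/2)
r/z = 1/2.2 = 0.45455; [1+(r/z)²]^(−5/2) = 0.62529.
Δσ_z = 3×2300/(2π×2.2²) × 0.62529 = 226.89 × 0.62529 = 141.9 kPa

Δσ_z ≈ 142 kPa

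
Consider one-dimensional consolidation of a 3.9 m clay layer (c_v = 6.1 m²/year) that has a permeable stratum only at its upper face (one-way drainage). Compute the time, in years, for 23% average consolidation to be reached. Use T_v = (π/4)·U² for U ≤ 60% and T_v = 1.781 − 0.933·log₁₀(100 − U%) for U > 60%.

t ≈ 0.104 years

Drainage path length: H_d = H = 3.9 m (single drainage).
U ≤ 60%: T_v = (π/4)·U² = (π/4)×0.23² = 0.041548.
t = T_v·H_d²/c_v = 0.041548×3.9²/6.1 = 0.1036 years.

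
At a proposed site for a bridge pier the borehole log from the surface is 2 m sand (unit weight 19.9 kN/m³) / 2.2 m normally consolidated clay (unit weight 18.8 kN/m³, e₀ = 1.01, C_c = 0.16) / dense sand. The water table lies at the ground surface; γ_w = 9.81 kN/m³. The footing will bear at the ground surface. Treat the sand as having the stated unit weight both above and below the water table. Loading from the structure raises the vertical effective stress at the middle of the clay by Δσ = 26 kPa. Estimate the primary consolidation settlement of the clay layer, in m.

S_c ≈ 0.0474 m

Mid-depth of clay below the ground surface: z = 2 + 2.2/2 = 3.1 m.
Total vertical stress at mid-clay: σ_v = 19.9×2 + 18.8×1.1 = 60.48 kPa.
Pore pressure: u = 9.81×(3.1 − 0) = 30.411 kPa.
Initial effective stress: σ'_0 = σ_v − u = 60.48 − 30.411 = 30.069 kPa.
Final effective stress: σ'_f = σ'_0 + Δσ = 30.069 + 26 = 56.069 kPa.
Normally consolidated clay, so the full stress increment lies on the virgin compression line:
S_c = C_c·H/(1+e₀)·log₁₀(σ'_f/σ'_0) = 0.16×2.2/(1+1.01)×log₁₀(56.069/30.069)
    = 0.17512 × 0.2706 = 0.04739 m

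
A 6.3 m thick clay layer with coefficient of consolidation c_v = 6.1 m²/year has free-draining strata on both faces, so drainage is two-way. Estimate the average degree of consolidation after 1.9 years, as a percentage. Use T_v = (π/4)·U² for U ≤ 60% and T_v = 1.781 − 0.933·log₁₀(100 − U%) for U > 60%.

U ≈ 95.5 %

Drainage path length: H_d = H/2 = 3.15 m (double drainage).
T_v = c_v·t/H_d² = 6.1×1.9/3.15² = 1.1681.
T_v = 1.1681 corresponds to the U > 60% branch:
U = 1 − 10^((1.781 − T_v)/0.933)/100 = 0.9546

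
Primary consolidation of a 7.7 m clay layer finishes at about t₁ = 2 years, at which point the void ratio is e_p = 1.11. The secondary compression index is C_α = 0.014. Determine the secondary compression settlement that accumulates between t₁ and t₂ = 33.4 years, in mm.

Secondary compression: S_s = C_α·H/(1+e_p)·log₁₀(t₂/t₁)
S_s = 0.014×7.7/(1+1.11)×log₁₀(33.4/2)
    = 0.05109 × 1.223 = 0.06247 m

S_s ≈ 62.5 mm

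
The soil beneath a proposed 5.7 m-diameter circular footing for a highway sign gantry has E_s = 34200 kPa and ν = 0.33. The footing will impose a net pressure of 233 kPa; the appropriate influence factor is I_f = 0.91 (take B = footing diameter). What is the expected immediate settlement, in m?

S_e ≈ 0.0315 m

Immediate (elastic) settlement: S_e = q·B·(1−ν²)/E_s · I_f.
S_e = 233 × 5.7 × (1 − 0.33²) / 34200 × 0.91
    = 233 × 5.7 × 0.8911 / 34200 × 0.91
    = 0.03149 m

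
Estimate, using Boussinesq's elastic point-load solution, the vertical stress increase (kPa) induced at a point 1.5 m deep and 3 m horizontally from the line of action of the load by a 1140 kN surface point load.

Boussinesq vertical stress below a point load on an elastic half-space:
Δσ_z = 3P/(2πz²) · [1 + (r/z)²]^(−5/2)
r/z = 3/1.5 = 2; [1+(r/z)²]^(−5/2) = 0.017889.
Δσ_z = 3×1140/(2π×1.5²) × 0.017889 = 241.92 × 0.017889 = 4.328 kPa

Δσ_z ≈ 4.33 kPa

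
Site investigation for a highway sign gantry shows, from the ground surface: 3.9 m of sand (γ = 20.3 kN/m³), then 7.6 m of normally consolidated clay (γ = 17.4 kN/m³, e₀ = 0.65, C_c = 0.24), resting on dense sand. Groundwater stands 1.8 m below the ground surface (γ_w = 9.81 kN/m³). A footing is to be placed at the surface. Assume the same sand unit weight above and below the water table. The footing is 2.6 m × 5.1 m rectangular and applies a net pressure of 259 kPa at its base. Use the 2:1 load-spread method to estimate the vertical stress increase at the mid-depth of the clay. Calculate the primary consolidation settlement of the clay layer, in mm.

Mid-depth of clay below the ground surface: z = 3.9 + 7.6/2 = 7.7 m.
Total vertical stress at mid-clay: σ_v = 20.3×3.9 + 17.4×3.8 = 145.29 kPa.
Pore pressure: u = 9.81×(7.7 − 1.8) = 57.879 kPa.
Initial effective stress: σ'_0 = σ_v − u = 145.29 − 57.879 = 87.411 kPa.
Stress increase at mid-clay by the 2:1 spreading method:
Δσ = qBL/((B+z)(L+z)) = 259×2.6×5.1/((2.6+7.7)(5.1+7.7)) = 26.049 kPa
Final effective stress: σ'_f = σ'_0 + Δσ = 87.411 + 26.049 = 113.46 kPa.
Normally consolidated clay, so the full stress increment lies on the virgin compression line:
S_c = C_c·H/(1+e₀)·log₁₀(σ'_f/σ'_0) = 0.24×7.6/(1+0.65)×log₁₀(113.46/87.411)
    = 1.1055 × 0.11328 = 0.1252 m

S_c ≈ 125 mm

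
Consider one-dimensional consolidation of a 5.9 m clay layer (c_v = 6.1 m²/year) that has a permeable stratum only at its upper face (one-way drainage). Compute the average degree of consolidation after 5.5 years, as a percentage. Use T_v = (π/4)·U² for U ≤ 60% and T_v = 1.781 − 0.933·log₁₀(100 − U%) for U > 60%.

U ≈ 92.5 %

Drainage path length: H_d = H = 5.9 m (single drainage).
T_v = c_v·t/H_d² = 6.1×5.5/5.9² = 0.9638.
T_v = 0.9638 corresponds to the U > 60% branch:
U = 1 − 10^((1.781 − T_v)/0.933)/100 = 0.9249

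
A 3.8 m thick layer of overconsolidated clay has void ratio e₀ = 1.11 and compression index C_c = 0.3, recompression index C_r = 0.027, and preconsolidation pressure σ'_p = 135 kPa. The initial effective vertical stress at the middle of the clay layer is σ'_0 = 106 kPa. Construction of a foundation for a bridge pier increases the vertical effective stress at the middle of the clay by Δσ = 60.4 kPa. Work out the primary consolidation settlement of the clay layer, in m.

Final effective stress: σ'_f = 106 + 60.4 = 166.4 kPa.
σ'_f = 166.4 > σ'_p = 135 kPa, so the stress path crosses the preconsolidation pressure — recompression up to σ'_p, then virgin compression beyond:
S_c = H/(1+e₀)·[C_r·log₁₀(σ'_p/σ'_0) + C_c·log₁₀(σ'_f/σ'_p)]
    = 3.8/2.11 × [0.027×log₁₀(135/106) + 0.3×log₁₀(166.4/135)]
    = 1.8009 × [0.0028358 + 0.027246] = 0.05417 m

S_c ≈ 0.0542 m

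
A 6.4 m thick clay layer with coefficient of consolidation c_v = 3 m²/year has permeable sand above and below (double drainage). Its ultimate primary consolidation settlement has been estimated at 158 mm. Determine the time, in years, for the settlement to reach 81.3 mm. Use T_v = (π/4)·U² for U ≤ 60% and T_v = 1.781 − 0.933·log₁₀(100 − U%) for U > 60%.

t ≈ 0.71 years

Drainage path length: H_d = H/2 = 3.2 m (double drainage).
U = S(t)/S_ult = 81.3/158 = 0.5146.
U ≤ 60%: T_v = (π/4)·U² = (π/4)×0.51456² = 0.20795.
t = T_v·H_d²/c_v = 0.20795×3.2²/3 = 0.7098 years.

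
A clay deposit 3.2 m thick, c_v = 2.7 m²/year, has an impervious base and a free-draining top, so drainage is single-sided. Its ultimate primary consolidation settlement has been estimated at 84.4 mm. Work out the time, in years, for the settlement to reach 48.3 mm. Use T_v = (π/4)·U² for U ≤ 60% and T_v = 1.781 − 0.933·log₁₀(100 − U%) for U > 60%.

t ≈ 0.976 years

Drainage path length: H_d = H = 3.2 m (single drainage).
U = S(t)/S_ult = 48.3/84.4 = 0.5723.
U ≤ 60%: T_v = (π/4)·U² = (π/4)×0.57227² = 0.25722.
t = T_v·H_d²/c_v = 0.25722×3.2²/2.7 = 0.9755 years.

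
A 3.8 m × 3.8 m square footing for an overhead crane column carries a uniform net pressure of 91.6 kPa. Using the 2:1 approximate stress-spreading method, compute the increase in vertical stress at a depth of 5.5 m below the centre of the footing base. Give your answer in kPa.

Δσ_z ≈ 15.3 kPa

By the 2:1 method the load spreads at 1 horizontal : 2 vertical, so at depth z the loaded area has grown by z in each plan dimension:
Δσ = qBL/((B+z)(L+z)) = 91.6×3.8×3.8/((3.8+5.5)(3.8+5.5)) = 15.293 kPa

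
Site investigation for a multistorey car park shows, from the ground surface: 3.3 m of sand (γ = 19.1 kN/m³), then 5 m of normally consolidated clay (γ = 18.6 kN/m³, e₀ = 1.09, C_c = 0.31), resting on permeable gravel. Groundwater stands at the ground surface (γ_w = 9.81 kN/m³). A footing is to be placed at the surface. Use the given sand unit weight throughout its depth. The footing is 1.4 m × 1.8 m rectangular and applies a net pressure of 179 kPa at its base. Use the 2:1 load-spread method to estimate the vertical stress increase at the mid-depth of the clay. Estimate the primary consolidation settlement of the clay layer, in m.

S_c ≈ 0.0469 m

Mid-depth of clay below the ground surface: z = 3.3 + 5/2 = 5.8 m.
Total vertical stress at mid-clay: σ_v = 19.1×3.3 + 18.6×2.5 = 109.53 kPa.
Pore pressure: u = 9.81×(5.8 − 0) = 56.898 kPa.
Initial effective stress: σ'_0 = σ_v − u = 109.53 − 56.898 = 52.632 kPa.
Stress increase at mid-clay by the 2:1 spreading method:
Δσ = qBL/((B+z)(L+z)) = 179×1.4×1.8/((1.4+5.8)(1.8+5.8)) = 8.2434 kPa
Final effective stress: σ'_f = σ'_0 + Δσ = 52.632 + 8.2434 = 60.875 kPa.
Normally consolidated clay, so the full stress increment lies on the virgin compression line:
S_c = C_c·H/(1+e₀)·log₁₀(σ'_f/σ'_0) = 0.31×5/(1+1.09)×log₁₀(60.875/52.632)
    = 0.74163 × 0.063189 = 0.04686 m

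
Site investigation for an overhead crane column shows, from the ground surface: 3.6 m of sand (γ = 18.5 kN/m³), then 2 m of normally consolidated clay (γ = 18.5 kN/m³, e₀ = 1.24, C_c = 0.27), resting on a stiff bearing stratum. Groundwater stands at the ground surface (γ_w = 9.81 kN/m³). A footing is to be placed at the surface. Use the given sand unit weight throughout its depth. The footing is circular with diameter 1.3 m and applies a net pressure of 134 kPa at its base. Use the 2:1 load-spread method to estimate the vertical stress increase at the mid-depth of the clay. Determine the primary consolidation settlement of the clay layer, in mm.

S_c ≈ 15.8 mm

Mid-depth of clay below the ground surface: z = 3.6 + 2/2 = 4.6 m.
Total vertical stress at mid-clay: σ_v = 18.5×3.6 + 18.5×1 = 85.1 kPa.
Pore pressure: u = 9.81×(4.6 − 0) = 45.126 kPa.
Initial effective stress: σ'_0 = σ_v − u = 85.1 − 45.126 = 39.974 kPa.
Stress increase at mid-clay by the 2:1 spreading method:
Δσ ≈ qD²/(D+z)² = 134×1.3²/(1.3+4.6)² = 6.5056 kPa
Final effective stress: σ'_f = σ'_0 + Δσ = 39.974 + 6.5056 = 46.48 kPa.
Normally consolidated clay, so the full stress increment lies on the virgin compression line:
S_c = C_c·H/(1+e₀)·log₁₀(σ'_f/σ'_0) = 0.27×2/(1+1.24)×log₁₀(46.48/39.974)
    = 0.24107 × 0.065489 = 0.01579 m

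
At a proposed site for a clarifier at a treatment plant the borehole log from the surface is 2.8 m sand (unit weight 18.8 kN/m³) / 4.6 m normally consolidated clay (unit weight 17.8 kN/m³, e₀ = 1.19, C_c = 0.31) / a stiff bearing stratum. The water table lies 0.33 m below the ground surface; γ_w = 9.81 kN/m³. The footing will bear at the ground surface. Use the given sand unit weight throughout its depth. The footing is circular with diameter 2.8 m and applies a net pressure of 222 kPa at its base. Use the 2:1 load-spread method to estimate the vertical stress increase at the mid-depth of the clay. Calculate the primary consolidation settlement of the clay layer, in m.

S_c ≈ 0.132 m

Mid-depth of clay below the ground surface: z = 2.8 + 4.6/2 = 5.1 m.
Total vertical stress at mid-clay: σ_v = 18.8×2.8 + 17.8×2.3 = 93.58 kPa.
Pore pressure: u = 9.81×(5.1 − 0.33) = 46.794 kPa.
Initial effective stress: σ'_0 = σ_v − u = 93.58 − 46.794 = 46.786 kPa.
Stress increase at mid-clay by the 2:1 spreading method:
Δσ ≈ qD²/(D+z)² = 222×2.8²/(2.8+5.1)² = 27.888 kPa
Final effective stress: σ'_f = σ'_0 + Δσ = 46.786 + 27.888 = 74.674 kPa.
Normally consolidated clay, so the full stress increment lies on the virgin compression line:
S_c = C_c·H/(1+e₀)·log₁₀(σ'_f/σ'_0) = 0.31×4.6/(1+1.19)×log₁₀(74.674/46.786)
    = 0.65114 × 0.20305 = 0.1322 m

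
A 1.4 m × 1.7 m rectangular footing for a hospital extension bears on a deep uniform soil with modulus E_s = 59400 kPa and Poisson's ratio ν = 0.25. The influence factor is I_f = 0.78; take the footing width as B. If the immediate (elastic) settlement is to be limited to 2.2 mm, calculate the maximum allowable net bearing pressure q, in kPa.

q ≈ 128 kPa

S_e = q·B·(1−ν²)/E_s · I_f  ⇒  q = S_e·E_s / (B·(1−ν²)·I_f).
q = 0.0022 × 59400 / (1.4 × 0.9375 × 0.78) = 127.6 kPa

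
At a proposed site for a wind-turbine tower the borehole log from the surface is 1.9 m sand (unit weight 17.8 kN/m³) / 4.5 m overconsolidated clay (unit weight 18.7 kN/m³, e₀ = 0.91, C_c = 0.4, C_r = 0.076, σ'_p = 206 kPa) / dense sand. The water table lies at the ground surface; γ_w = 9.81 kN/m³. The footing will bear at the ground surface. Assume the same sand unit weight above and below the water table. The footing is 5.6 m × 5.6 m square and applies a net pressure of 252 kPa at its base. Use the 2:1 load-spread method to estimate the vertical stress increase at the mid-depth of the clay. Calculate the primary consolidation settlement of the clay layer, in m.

Mid-depth of clay below the ground surface: z = 1.9 + 4.5/2 = 4.15 m.
Total vertical stress at mid-clay: σ_v = 17.8×1.9 + 18.7×2.25 = 75.895 kPa.
Pore pressure: u = 9.81×(4.15 − 0) = 40.712 kPa.
Initial effective stress: σ'_0 = σ_v − u = 75.895 − 40.712 = 35.183 kPa.
Stress increase at mid-clay by the 2:1 spreading method:
Δσ = qBL/((B+z)(L+z)) = 252×5.6×5.6/((5.6+4.15)(5.6+4.15)) = 83.132 kPa
Final effective stress: σ'_f = 35.183 + 83.132 = 118.31 kPa.
σ'_f = 118.31 ≤ σ'_p = 206 kPa, so the clay remains overconsolidated and only the recompression index applies:
S_c = C_r·H/(1+e₀)·log₁₀(σ'_f/σ'_0) = 0.076×4.5/1.91×log₁₀(118.31/35.183)
    = 0.17906 × 0.52669 = 0.09431 m

S_c ≈ 0.0943 m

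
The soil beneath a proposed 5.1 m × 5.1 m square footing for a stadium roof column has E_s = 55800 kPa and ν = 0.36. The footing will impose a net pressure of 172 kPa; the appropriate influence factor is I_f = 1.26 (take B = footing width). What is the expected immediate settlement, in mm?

Immediate (elastic) settlement: S_e = q·B·(1−ν²)/E_s · I_f.
S_e = 172 × 5.1 × (1 − 0.36²) / 55800 × 1.26
    = 172 × 5.1 × 0.8704 / 55800 × 1.26
    = 0.01724 m = 17.24 mm

S_e ≈ 17.2 mm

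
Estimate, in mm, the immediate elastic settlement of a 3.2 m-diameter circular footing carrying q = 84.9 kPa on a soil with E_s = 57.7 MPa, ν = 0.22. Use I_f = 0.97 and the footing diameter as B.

S_e ≈ 4.35 mm

Immediate (elastic) settlement: S_e = q·B·(1−ν²)/E_s · I_f.
E_s = 57.7 MPa = 57700 kPa.
S_e = 84.9 × 3.2 × (1 − 0.22²) / 57700 × 0.97
    = 84.9 × 3.2 × 0.9516 / 57700 × 0.97
    = 0.004346 m = 4.346 mm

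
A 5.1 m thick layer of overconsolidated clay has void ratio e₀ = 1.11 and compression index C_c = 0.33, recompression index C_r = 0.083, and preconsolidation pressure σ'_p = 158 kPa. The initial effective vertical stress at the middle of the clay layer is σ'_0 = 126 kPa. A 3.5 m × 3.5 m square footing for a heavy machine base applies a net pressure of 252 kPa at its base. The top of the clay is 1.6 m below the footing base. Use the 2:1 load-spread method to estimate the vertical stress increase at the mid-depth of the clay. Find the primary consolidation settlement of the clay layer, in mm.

Mid-depth of clay below the footing base: z = 1.6 + 5.1/2 = 4.15 m.
Stress increase at mid-clay by the 2:1 spreading method:
Δσ = qBL/((B+z)(L+z)) = 252×3.5×3.5/((3.5+4.15)(3.5+4.15)) = 52.749 kPa
Final effective stress: σ'_f = 126 + 52.749 = 178.75 kPa.
σ'_f = 178.75 > σ'_p = 158 kPa, so the stress path crosses the preconsolidation pressure — recompression up to σ'_p, then virgin compression beyond:
S_c = H/(1+e₀)·[C_r·log₁₀(σ'_p/σ'_0) + C_c·log₁₀(σ'_f/σ'_p)]
    = 5.1/2.11 × [0.083×log₁₀(158/126) + 0.33×log₁₀(178.75/158)]
    = 2.4171 × [0.0081578 + 0.017684] = 0.06246 m

S_c ≈ 62.5 mm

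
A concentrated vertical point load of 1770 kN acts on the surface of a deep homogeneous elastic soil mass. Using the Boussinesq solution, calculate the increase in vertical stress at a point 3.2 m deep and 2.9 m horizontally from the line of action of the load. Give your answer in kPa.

Boussinesq vertical stress below a point load on an elastic half-space:
Δσ_z = 3P/(2πz²) · [1 + (r/z)²]^(−5/2)
r/z = 2.9/3.2 = 0.90625; [1+(r/z)²]^(−5/2) = 0.22338.
Δσ_z = 3×1770/(2π×3.2²) × 0.22338 = 82.531 × 0.22338 = 18.44 kPa

Δσ_z ≈ 18.4 kPa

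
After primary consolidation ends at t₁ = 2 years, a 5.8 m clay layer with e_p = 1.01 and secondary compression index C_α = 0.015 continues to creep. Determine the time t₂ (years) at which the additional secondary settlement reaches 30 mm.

S_s = C_α·H/(1+e_p)·log₁₀(t₂/t₁) ⇒ log₁₀(t₂/t₁) = S_s·(1+e_p)/(C_α·H).
log₁₀(t₂/t₁) = 0.03 × (1+1.01) / (0.015×5.8) = 0.6931
t₂ = t₁ × 10^0.6931 = 2 × 4.933 = 9.866 years

t₂ ≈ 9.87 years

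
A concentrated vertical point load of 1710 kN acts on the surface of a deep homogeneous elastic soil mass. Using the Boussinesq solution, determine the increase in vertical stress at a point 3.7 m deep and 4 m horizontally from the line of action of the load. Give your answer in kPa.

Boussinesq vertical stress below a point load on an elastic half-space:
Δσ_z = 3P/(2πz²) · [1 + (r/z)²]^(−5/2)
r/z = 4/3.7 = 1.0811; [1+(r/z)²]^(−5/2) = 0.14437.
Δσ_z = 3×1710/(2π×3.7²) × 0.14437 = 59.64 × 0.14437 = 8.61 kPa

Δσ_z ≈ 8.61 kPa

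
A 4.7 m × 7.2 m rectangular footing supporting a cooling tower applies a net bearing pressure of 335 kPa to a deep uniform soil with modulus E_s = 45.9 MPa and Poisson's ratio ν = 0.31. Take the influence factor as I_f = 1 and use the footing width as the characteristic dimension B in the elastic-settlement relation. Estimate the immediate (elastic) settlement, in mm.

S_e ≈ 31 mm

Immediate (elastic) settlement: S_e = q·B·(1−ν²)/E_s · I_f.
E_s = 45.9 MPa = 45900 kPa.
S_e = 335 × 4.7 × (1 − 0.31²) / 45900 × 1
    = 335 × 4.7 × 0.9039 / 45900 × 1
    = 0.03101 m = 31.01 mm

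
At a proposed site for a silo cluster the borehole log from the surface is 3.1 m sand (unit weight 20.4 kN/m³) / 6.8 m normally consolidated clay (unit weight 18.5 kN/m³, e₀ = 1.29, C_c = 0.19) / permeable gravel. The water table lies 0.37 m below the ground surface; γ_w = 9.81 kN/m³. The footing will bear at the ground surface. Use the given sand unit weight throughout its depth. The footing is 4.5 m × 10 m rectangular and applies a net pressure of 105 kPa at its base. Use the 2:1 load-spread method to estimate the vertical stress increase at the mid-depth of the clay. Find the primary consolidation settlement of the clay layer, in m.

Mid-depth of clay below the ground surface: z = 3.1 + 6.8/2 = 6.5 m.
Total vertical stress at mid-clay: σ_v = 20.4×3.1 + 18.5×3.4 = 126.14 kPa.
Pore pressure: u = 9.81×(6.5 − 0.37) = 60.135 kPa.
Initial effective stress: σ'_0 = σ_v − u = 126.14 − 60.135 = 66.005 kPa.
Stress increase at mid-clay by the 2:1 spreading method:
Δσ = qBL/((B+z)(L+z)) = 105×4.5×10/((4.5+6.5)(10+6.5)) = 26.033 kPa
Final effective stress: σ'_f = σ'_0 + Δσ = 66.005 + 26.033 = 92.038 kPa.
Normally consolidated clay, so the full stress increment lies on the virgin compression line:
S_c = C_c·H/(1+e₀)·log₁₀(σ'_f/σ'_0) = 0.19×6.8/(1+1.29)×log₁₀(92.038/66.005)
    = 0.56419 × 0.14439 = 0.08146 m

S_c ≈ 0.0815 m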